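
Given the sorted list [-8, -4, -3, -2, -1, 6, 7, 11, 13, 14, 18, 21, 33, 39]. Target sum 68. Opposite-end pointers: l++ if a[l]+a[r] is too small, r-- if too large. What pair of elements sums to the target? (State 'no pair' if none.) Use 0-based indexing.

no pair

l=0 r=13: -8+39=31 <68, l++
l=1 r=13: -4+39=35 <68, l++
l=2 r=13: -3+39=36 <68, l++
l=3 r=13: -2+39=37 <68, l++
l=4 r=13: -1+39=38 <68, l++
l=5 r=13: 6+39=45 <68, l++
l=6 r=13: 7+39=46 <68, l++
l=7 r=13: 11+39=50 <68, l++
l=8 r=13: 13+39=52 <68, l++
l=9 r=13: 14+39=53 <68, l++
l=10 r=13: 18+39=57 <68, l++
l=11 r=13: 21+39=60 <68, l++
l=12 r=13: 33+39=72 >68, r--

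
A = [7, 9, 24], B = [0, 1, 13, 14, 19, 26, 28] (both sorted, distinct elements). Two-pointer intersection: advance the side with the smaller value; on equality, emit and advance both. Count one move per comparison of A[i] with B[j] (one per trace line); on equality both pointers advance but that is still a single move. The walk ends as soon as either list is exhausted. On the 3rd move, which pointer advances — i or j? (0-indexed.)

i=0 j=0: 7>0, j++
i=0 j=1: 7>1, j++
i=0 j=2: 7<13, i++

i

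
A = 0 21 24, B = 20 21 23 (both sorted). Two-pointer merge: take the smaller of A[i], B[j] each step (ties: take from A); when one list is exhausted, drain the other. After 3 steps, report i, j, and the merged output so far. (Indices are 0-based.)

[i=0,j=0] A[i]=0<=B[j]=20 take 0 → i++
[i=1,j=0] A[i]=21>B[j]=20 take 20 → j++
[i=1,j=1] A[i]=21<=B[j]=21 take 21 → i++

i=2, j=1, merged so far=[0, 20, 21]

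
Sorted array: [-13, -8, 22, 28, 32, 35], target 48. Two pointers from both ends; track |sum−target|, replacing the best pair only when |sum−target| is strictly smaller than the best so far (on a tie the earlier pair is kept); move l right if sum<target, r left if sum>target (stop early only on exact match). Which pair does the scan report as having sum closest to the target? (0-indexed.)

[0,5] -13+35=22 d=26 * → l++
[1,5] -8+35=27 d=21 * → l++
[2,5] 22+35=57 d=9 * → r--
[2,4] 22+32=54 d=6 * → r--
[2,3] 22+28=50 d=2 * → r--

pair (22, 28) with sum 50 (|Δ|=2)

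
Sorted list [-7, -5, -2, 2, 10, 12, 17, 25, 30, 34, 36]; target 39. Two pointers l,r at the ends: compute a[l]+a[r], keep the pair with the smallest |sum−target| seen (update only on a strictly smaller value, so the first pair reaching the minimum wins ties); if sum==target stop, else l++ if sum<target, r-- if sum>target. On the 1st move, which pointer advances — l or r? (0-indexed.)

l

l=0 r=10: -7+36=29 d=10 *, l++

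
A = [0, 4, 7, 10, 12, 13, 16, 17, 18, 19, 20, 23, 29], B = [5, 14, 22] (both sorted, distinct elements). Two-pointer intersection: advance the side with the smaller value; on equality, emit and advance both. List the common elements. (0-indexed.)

[i=0,j=0] 0<5 → i++
[i=1,j=0] 4<5 → i++
[i=2,j=0] 7>5 → j++
[i=2,j=1] 7<14 → i++
[i=3,j=1] 10<14 → i++
[i=4,j=1] 12<14 → i++
[i=5,j=1] 13<14 → i++
[i=6,j=1] 16>14 → j++
[i=6,j=2] 16<22 → i++
[i=7,j=2] 17<22 → i++
[i=8,j=2] 18<22 → i++
[i=9,j=2] 19<22 → i++
[i=10,j=2] 20<22 → i++
[i=11,j=2] 23>22 → j++

intersection = []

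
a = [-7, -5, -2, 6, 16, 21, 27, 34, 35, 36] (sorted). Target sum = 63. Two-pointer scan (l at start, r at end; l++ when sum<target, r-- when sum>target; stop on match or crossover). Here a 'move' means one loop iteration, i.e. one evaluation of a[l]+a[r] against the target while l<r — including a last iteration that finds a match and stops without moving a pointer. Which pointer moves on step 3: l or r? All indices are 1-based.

l

l=1 r=10: -7+36=29 <63, l++
l=2 r=10: -5+36=31 <63, l++
l=3 r=10: -2+36=34 <63, l++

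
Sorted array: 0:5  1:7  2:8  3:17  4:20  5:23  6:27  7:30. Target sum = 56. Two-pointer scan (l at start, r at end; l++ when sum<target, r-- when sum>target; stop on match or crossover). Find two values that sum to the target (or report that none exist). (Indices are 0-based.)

l=0 r=7: 5+30=35 <56, l++
l=1 r=7: 7+30=37 <56, l++
l=2 r=7: 8+30=38 <56, l++
l=3 r=7: 17+30=47 <56, l++
l=4 r=7: 20+30=50 <56, l++
l=5 r=7: 23+30=53 <56, l++
l=6 r=7: 27+30=57 >56, r--

no pair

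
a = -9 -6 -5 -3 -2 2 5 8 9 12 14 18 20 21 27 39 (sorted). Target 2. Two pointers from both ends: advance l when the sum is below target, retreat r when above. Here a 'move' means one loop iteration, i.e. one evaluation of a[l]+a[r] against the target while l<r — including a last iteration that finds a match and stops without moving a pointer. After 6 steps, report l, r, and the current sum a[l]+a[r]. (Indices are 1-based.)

l=1, r=10, sum=3

l=1 r=16: -9+39=30 >2, r--
l=1 r=15: -9+27=18 >2, r--
l=1 r=14: -9+21=12 >2, r--
l=1 r=13: -9+20=11 >2, r--
l=1 r=12: -9+18=9 >2, r--
l=1 r=11: -9+14=5 >2, r--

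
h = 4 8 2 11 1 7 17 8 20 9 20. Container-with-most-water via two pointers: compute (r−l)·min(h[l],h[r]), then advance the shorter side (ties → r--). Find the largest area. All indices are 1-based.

max area = 77

l=1 r=11: min(4,20)*10=40 best=40 *, l++
l=2 r=11: min(8,20)*9=72 best=72 *, l++
l=3 r=11: min(2,20)*8=16 best=72, l++
l=4 r=11: min(11,20)*7=77 best=77 *, l++
l=5 r=11: min(1,20)*6=6 best=77, l++
l=6 r=11: min(7,20)*5=35 best=77, l++
l=7 r=11: min(17,20)*4=68 best=77, l++
l=8 r=11: min(8,20)*3=24 best=77, l++
l=9 r=11: min(20,20)*2=40 best=77, r--
l=9 r=10: min(20,9)*1=9 best=77, r--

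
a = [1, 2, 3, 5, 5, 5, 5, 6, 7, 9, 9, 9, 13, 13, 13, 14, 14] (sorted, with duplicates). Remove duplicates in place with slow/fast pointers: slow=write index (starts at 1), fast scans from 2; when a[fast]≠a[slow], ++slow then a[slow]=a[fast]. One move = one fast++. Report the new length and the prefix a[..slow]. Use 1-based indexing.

(s=1,f=2) a[fast]=2≠a[slow]=1 write a[2]=2 → slow++,fast++
(s=2,f=3) a[fast]=3≠a[slow]=2 write a[3]=3 → slow++,fast++
(s=3,f=4) a[fast]=5≠a[slow]=3 write a[4]=5 → slow++,fast++
(s=4,f=5) a[fast]=5=a[slow] dup → fast++
(s=4,f=6) a[fast]=5=a[slow] dup → fast++
(s=4,f=7) a[fast]=5=a[slow] dup → fast++
(s=4,f=8) a[fast]=6≠a[slow]=5 write a[5]=6 → slow++,fast++
(s=5,f=9) a[fast]=7≠a[slow]=6 write a[6]=7 → slow++,fast++
(s=6,f=10) a[fast]=9≠a[slow]=7 write a[7]=9 → slow++,fast++
(s=7,f=11) a[fast]=9=a[slow] dup → fast++
(s=7,f=12) a[fast]=9=a[slow] dup → fast++
(s=7,f=13) a[fast]=13≠a[slow]=9 write a[8]=13 → slow++,fast++
(s=8,f=14) a[fast]=13=a[slow] dup → fast++
(s=8,f=15) a[fast]=13=a[slow] dup → fast++
(s=8,f=16) a[fast]=14≠a[slow]=13 write a[9]=14 → slow++,fast++
(s=9,f=17) a[fast]=14=a[slow] dup → fast++

length 9; prefix = [1, 2, 3, 5, 6, 7, 9, 13, 14]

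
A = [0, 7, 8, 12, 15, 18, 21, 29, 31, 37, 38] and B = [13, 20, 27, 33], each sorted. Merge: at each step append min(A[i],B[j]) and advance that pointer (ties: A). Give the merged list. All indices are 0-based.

[0, 7, 8, 12, 13, 15, 18, 20, 21, 27, 29, 31, 33, 37, 38]

[i=0,j=0] A[i]=0<=B[j]=13 take 0 → i++
[i=1,j=0] A[i]=7<=B[j]=13 take 7 → i++
[i=2,j=0] A[i]=8<=B[j]=13 take 8 → i++
[i=3,j=0] A[i]=12<=B[j]=13 take 12 → i++
[i=4,j=0] A[i]=15>B[j]=13 take 13 → j++
[i=4,j=1] A[i]=15<=B[j]=20 take 15 → i++
[i=5,j=1] A[i]=18<=B[j]=20 take 18 → i++
[i=6,j=1] A[i]=21>B[j]=20 take 20 → j++
[i=6,j=2] A[i]=21<=B[j]=27 take 21 → i++
[i=7,j=2] A[i]=29>B[j]=27 take 27 → j++
[i=7,j=3] A[i]=29<=B[j]=33 take 29 → i++
[i=8,j=3] A[i]=31<=B[j]=33 take 31 → i++
[i=9,j=3] A[i]=37>B[j]=33 take 33 → j++
[i=9,j=4] B done, take A[i]=37 → i++
[i=10,j=4] B done, take A[i]=38 → i++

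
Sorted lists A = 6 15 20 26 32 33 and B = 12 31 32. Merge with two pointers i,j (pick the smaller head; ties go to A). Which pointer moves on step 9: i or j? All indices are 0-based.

i

i=0 j=0: A[i]=6<=B[j]=12 take 6, i++
i=1 j=0: A[i]=15>B[j]=12 take 12, j++
i=1 j=1: A[i]=15<=B[j]=31 take 15, i++
i=2 j=1: A[i]=20<=B[j]=31 take 20, i++
i=3 j=1: A[i]=26<=B[j]=31 take 26, i++
i=4 j=1: A[i]=32>B[j]=31 take 31, j++
i=4 j=2: A[i]=32<=B[j]=32 take 32, i++
i=5 j=2: A[i]=33>B[j]=32 take 32, j++
i=5 j=3: B done, take A[i]=33, i++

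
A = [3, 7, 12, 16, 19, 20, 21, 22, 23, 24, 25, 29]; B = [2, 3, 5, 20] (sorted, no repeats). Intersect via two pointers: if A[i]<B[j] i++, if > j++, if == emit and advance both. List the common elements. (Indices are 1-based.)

intersection = [3, 20]

i=1 j=1: 3>2, j++
i=1 j=2: 3==3 emit, i++,j++
i=2 j=3: 7>5, j++
i=2 j=4: 7<20, i++
i=3 j=4: 12<20, i++
i=4 j=4: 16<20, i++
i=5 j=4: 19<20, i++
i=6 j=4: 20==20 emit, i++,j++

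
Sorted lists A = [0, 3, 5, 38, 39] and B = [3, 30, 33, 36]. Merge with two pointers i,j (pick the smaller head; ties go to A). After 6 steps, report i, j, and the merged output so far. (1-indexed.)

[i=1,j=1] A[i]=0<=B[j]=3 take 0 → i++
[i=2,j=1] A[i]=3<=B[j]=3 take 3 → i++
[i=3,j=1] A[i]=5>B[j]=3 take 3 → j++
[i=3,j=2] A[i]=5<=B[j]=30 take 5 → i++
[i=4,j=2] A[i]=38>B[j]=30 take 30 → j++
[i=4,j=3] A[i]=38>B[j]=33 take 33 → j++

i=4, j=4, merged so far=[0, 3, 3, 5, 30, 33]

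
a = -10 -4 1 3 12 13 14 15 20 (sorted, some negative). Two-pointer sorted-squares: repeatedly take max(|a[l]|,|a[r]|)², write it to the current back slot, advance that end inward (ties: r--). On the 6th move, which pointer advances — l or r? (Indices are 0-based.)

l=0 r=8: |-10|<=|20| out[8]=400, r--
l=0 r=7: |-10|<=|15| out[7]=225, r--
l=0 r=6: |-10|<=|14| out[6]=196, r--
l=0 r=5: |-10|<=|13| out[5]=169, r--
l=0 r=4: |-10|<=|12| out[4]=144, r--
l=0 r=3: |-10|>|3| out[3]=100, l++

l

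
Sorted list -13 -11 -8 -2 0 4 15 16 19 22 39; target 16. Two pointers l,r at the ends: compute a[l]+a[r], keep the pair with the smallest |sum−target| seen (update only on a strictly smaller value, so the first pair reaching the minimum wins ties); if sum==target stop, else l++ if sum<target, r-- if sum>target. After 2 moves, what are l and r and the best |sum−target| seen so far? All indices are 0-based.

l=1, r=9, best |Δ|=7

[0,10] -13+39=26 d=10 * → r--
[0,9] -13+22=9 d=7 * → l++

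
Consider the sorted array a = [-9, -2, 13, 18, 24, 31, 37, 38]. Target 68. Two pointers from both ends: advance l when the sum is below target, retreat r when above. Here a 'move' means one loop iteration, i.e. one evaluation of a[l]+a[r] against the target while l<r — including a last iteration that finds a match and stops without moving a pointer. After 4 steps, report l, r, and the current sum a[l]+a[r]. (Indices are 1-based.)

l=5, r=8, sum=62

l=1 r=8: -9+38=29 <68, l++
l=2 r=8: -2+38=36 <68, l++
l=3 r=8: 13+38=51 <68, l++
l=4 r=8: 18+38=56 <68, l++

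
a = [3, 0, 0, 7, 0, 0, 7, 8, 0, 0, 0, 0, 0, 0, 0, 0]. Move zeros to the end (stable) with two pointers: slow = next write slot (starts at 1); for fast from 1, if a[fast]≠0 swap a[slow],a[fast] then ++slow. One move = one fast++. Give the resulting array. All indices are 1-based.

[3, 7, 7, 8, 0, 0, 0, 0, 0, 0, 0, 0, 0, 0, 0, 0]

(s=1,f=1) a[fast]=3≠0 swap→a[1]=3 → slow++,fast++
(s=2,f=2) a[fast]=0 → fast++
(s=2,f=3) a[fast]=0 → fast++
(s=2,f=4) a[fast]=7≠0 swap→a[2]=7 → slow++,fast++
(s=3,f=5) a[fast]=0 → fast++
(s=3,f=6) a[fast]=0 → fast++
(s=3,f=7) a[fast]=7≠0 swap→a[3]=7 → slow++,fast++
(s=4,f=8) a[fast]=8≠0 swap→a[4]=8 → slow++,fast++
(s=5,f=9) a[fast]=0 → fast++
(s=5,f=10) a[fast]=0 → fast++
(s=5,f=11) a[fast]=0 → fast++
(s=5,f=12) a[fast]=0 → fast++
(s=5,f=13) a[fast]=0 → fast++
(s=5,f=14) a[fast]=0 → fast++
(s=5,f=15) a[fast]=0 → fast++
(s=5,f=16) a[fast]=0 → fast++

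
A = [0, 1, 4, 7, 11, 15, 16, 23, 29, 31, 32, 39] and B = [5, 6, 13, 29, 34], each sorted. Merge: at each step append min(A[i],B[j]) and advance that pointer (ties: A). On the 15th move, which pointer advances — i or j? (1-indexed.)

i=1 j=1: A[i]=0<=B[j]=5 take 0, i++
i=2 j=1: A[i]=1<=B[j]=5 take 1, i++
i=3 j=1: A[i]=4<=B[j]=5 take 4, i++
i=4 j=1: A[i]=7>B[j]=5 take 5, j++
i=4 j=2: A[i]=7>B[j]=6 take 6, j++
i=4 j=3: A[i]=7<=B[j]=13 take 7, i++
i=5 j=3: A[i]=11<=B[j]=13 take 11, i++
i=6 j=3: A[i]=15>B[j]=13 take 13, j++
i=6 j=4: A[i]=15<=B[j]=29 take 15, i++
i=7 j=4: A[i]=16<=B[j]=29 take 16, i++
i=8 j=4: A[i]=23<=B[j]=29 take 23, i++
i=9 j=4: A[i]=29<=B[j]=29 take 29, i++
i=10 j=4: A[i]=31>B[j]=29 take 29, j++
i=10 j=5: A[i]=31<=B[j]=34 take 31, i++
i=11 j=5: A[i]=32<=B[j]=34 take 32, i++

i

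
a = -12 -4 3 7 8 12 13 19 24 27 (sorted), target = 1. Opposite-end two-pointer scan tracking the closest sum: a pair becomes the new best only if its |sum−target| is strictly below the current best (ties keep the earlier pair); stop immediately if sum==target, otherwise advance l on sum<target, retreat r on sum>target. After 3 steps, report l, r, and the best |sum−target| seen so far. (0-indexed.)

l=0, r=6, best |Δ|=6

l=0 r=9: -12+27=15 d=14 *, r--
l=0 r=8: -12+24=12 d=11 *, r--
l=0 r=7: -12+19=7 d=6 *, r--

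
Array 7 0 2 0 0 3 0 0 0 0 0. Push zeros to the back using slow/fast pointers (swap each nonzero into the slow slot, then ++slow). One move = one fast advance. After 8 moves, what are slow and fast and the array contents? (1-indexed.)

slow=4, fast=9, a=[7, 2, 3, 0, 0, 0, 0, 0, 0, 0, 0]

slow=1 fast=1: a[fast]=7≠0 swap→a[1]=7, slow++,fast++
slow=2 fast=2: a[fast]=0, fast++
slow=2 fast=3: a[fast]=2≠0 swap→a[2]=2, slow++,fast++
slow=3 fast=4: a[fast]=0, fast++
slow=3 fast=5: a[fast]=0, fast++
slow=3 fast=6: a[fast]=3≠0 swap→a[3]=3, slow++,fast++
slow=4 fast=7: a[fast]=0, fast++
slow=4 fast=8: a[fast]=0, fast++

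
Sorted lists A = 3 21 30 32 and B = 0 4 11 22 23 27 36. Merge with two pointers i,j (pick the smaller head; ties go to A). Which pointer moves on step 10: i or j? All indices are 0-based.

i

i=0 j=0: A[i]=3>B[j]=0 take 0, j++
i=0 j=1: A[i]=3<=B[j]=4 take 3, i++
i=1 j=1: A[i]=21>B[j]=4 take 4, j++
i=1 j=2: A[i]=21>B[j]=11 take 11, j++
i=1 j=3: A[i]=21<=B[j]=22 take 21, i++
i=2 j=3: A[i]=30>B[j]=22 take 22, j++
i=2 j=4: A[i]=30>B[j]=23 take 23, j++
i=2 j=5: A[i]=30>B[j]=27 take 27, j++
i=2 j=6: A[i]=30<=B[j]=36 take 30, i++
i=3 j=6: A[i]=32<=B[j]=36 take 32, i++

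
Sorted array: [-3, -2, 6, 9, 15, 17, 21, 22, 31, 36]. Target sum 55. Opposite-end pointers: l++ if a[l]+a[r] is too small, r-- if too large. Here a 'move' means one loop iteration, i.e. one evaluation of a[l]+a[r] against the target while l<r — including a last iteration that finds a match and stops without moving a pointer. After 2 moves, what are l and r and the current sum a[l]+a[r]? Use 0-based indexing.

[0,9] -3+36=33 <55 → l++
[1,9] -2+36=34 <55 → l++

l=2, r=9, sum=42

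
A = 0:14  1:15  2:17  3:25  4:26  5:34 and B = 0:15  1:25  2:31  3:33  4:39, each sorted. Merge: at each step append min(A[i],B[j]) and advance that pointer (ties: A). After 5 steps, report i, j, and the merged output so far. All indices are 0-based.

i=4, j=1, merged so far=[14, 15, 15, 17, 25]

[i=0,j=0] A[i]=14<=B[j]=15 take 14 → i++
[i=1,j=0] A[i]=15<=B[j]=15 take 15 → i++
[i=2,j=0] A[i]=17>B[j]=15 take 15 → j++
[i=2,j=1] A[i]=17<=B[j]=25 take 17 → i++
[i=3,j=1] A[i]=25<=B[j]=25 take 25 → i++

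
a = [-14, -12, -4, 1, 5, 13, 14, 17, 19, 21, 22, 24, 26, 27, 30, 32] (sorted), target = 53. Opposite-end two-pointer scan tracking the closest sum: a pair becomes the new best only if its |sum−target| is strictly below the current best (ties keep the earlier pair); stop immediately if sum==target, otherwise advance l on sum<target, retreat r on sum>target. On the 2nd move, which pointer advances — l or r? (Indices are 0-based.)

l

l=0 r=15: -14+32=18 d=35 *, l++
l=1 r=15: -12+32=20 d=33 *, l++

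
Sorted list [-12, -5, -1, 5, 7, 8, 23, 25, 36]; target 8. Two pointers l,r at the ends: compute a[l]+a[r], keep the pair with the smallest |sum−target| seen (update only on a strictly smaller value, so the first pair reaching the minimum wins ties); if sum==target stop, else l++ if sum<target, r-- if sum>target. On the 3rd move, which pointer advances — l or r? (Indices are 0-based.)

r

l=0 r=8: -12+36=24 d=16 *, r--
l=0 r=7: -12+25=13 d=5 *, r--
l=0 r=6: -12+23=11 d=3 *, r--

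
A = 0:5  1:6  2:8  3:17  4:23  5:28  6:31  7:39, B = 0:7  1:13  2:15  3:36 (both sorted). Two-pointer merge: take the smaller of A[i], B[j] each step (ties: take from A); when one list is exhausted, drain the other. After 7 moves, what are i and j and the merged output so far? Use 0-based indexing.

i=4, j=3, merged so far=[5, 6, 7, 8, 13, 15, 17]

[i=0,j=0] A[i]=5<=B[j]=7 take 5 → i++
[i=1,j=0] A[i]=6<=B[j]=7 take 6 → i++
[i=2,j=0] A[i]=8>B[j]=7 take 7 → j++
[i=2,j=1] A[i]=8<=B[j]=13 take 8 → i++
[i=3,j=1] A[i]=17>B[j]=13 take 13 → j++
[i=3,j=2] A[i]=17>B[j]=15 take 15 → j++
[i=3,j=3] A[i]=17<=B[j]=36 take 17 → i++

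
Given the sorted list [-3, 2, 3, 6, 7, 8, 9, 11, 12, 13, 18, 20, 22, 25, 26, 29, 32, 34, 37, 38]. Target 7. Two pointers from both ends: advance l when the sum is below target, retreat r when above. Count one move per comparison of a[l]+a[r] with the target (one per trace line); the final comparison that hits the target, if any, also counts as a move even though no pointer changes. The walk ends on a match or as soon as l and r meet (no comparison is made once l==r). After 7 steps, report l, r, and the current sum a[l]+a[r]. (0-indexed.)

l=0, r=12, sum=19

l=0 r=19: -3+38=35 >7, r--
l=0 r=18: -3+37=34 >7, r--
l=0 r=17: -3+34=31 >7, r--
l=0 r=16: -3+32=29 >7, r--
l=0 r=15: -3+29=26 >7, r--
l=0 r=14: -3+26=23 >7, r--
l=0 r=13: -3+25=22 >7, r--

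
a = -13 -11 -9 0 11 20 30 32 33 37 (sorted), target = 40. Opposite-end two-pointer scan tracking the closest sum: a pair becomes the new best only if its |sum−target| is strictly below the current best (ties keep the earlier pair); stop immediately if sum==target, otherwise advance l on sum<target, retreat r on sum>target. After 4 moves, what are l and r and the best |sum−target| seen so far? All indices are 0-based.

l=4, r=9, best |Δ|=3

l=0 r=9: -13+37=24 d=16 *, l++
l=1 r=9: -11+37=26 d=14 *, l++
l=2 r=9: -9+37=28 d=12 *, l++
l=3 r=9: 0+37=37 d=3 *, l++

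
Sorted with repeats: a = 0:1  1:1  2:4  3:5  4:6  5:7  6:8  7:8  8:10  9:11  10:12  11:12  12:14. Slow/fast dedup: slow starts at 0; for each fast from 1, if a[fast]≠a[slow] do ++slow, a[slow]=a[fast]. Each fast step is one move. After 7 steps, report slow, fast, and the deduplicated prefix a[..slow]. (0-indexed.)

slow=0 fast=1: a[fast]=1=a[slow] dup, fast++
slow=0 fast=2: a[fast]=4≠a[slow]=1 write a[1]=4, slow++,fast++
slow=1 fast=3: a[fast]=5≠a[slow]=4 write a[2]=5, slow++,fast++
slow=2 fast=4: a[fast]=6≠a[slow]=5 write a[3]=6, slow++,fast++
slow=3 fast=5: a[fast]=7≠a[slow]=6 write a[4]=7, slow++,fast++
slow=4 fast=6: a[fast]=8≠a[slow]=7 write a[5]=8, slow++,fast++
slow=5 fast=7: a[fast]=8=a[slow] dup, fast++

slow=5, fast=8, prefix=[1, 4, 5, 6, 7, 8]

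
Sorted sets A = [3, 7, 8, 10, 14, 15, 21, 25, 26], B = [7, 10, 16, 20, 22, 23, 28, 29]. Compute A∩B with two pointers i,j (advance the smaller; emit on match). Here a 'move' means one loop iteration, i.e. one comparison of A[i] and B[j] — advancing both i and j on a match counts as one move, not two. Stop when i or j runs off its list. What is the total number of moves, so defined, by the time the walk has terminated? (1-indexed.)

[i=1,j=1] 3<7 → i++
[i=2,j=1] 7==7 emit → i++,j++
[i=3,j=2] 8<10 → i++
[i=4,j=2] 10==10 emit → i++,j++
[i=5,j=3] 14<16 → i++
[i=6,j=3] 15<16 → i++
[i=7,j=3] 21>16 → j++
[i=7,j=4] 21>20 → j++
[i=7,j=5] 21<22 → i++
[i=8,j=5] 25>22 → j++
[i=8,j=6] 25>23 → j++
[i=8,j=7] 25<28 → i++
[i=9,j=7] 26<28 → i++

13 moves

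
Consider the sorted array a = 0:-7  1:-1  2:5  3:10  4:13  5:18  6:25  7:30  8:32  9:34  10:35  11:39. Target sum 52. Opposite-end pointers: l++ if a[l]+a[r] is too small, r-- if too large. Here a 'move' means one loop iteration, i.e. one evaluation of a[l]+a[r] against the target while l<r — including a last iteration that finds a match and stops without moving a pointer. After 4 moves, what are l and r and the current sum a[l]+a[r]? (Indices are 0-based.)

[0,11] -7+39=32 <52 → l++
[1,11] -1+39=38 <52 → l++
[2,11] 5+39=44 <52 → l++
[3,11] 10+39=49 <52 → l++

l=4, r=11, sum=52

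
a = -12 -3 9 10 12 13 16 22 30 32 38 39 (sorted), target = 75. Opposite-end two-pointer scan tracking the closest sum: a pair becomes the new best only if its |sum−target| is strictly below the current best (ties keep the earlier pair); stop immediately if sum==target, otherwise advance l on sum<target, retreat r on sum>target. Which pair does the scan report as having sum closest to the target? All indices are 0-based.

l=0 r=11: -12+39=27 d=48 *, l++
l=1 r=11: -3+39=36 d=39 *, l++
l=2 r=11: 9+39=48 d=27 *, l++
l=3 r=11: 10+39=49 d=26 *, l++
l=4 r=11: 12+39=51 d=24 *, l++
l=5 r=11: 13+39=52 d=23 *, l++
l=6 r=11: 16+39=55 d=20 *, l++
l=7 r=11: 22+39=61 d=14 *, l++
l=8 r=11: 30+39=69 d=6 *, l++
l=9 r=11: 32+39=71 d=4 *, l++
l=10 r=11: 38+39=77 d=2 *, r--

pair (38, 39) with sum 77 (|Δ|=2)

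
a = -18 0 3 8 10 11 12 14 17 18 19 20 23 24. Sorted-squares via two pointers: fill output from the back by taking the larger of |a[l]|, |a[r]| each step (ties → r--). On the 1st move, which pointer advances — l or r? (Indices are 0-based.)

[0,13] |-18|<=|24| out[13]=576 → r--

r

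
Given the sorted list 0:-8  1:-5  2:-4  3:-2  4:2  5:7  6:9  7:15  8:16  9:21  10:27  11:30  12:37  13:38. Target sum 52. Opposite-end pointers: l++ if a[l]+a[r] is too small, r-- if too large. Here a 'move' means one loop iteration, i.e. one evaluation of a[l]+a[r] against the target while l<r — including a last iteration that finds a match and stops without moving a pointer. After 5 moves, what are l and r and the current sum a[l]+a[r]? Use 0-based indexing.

l=0 r=13: -8+38=30 <52, l++
l=1 r=13: -5+38=33 <52, l++
l=2 r=13: -4+38=34 <52, l++
l=3 r=13: -2+38=36 <52, l++
l=4 r=13: 2+38=40 <52, l++

l=5, r=13, sum=45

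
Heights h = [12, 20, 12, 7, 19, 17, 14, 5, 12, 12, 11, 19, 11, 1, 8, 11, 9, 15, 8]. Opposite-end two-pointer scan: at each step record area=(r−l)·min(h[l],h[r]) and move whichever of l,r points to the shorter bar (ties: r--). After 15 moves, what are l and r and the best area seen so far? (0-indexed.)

l=0 r=18: min(12,8)*18=144 best=144 *, r--
l=0 r=17: min(12,15)*17=204 best=204 *, l++
l=1 r=17: min(20,15)*16=240 best=240 *, r--
l=1 r=16: min(20,9)*15=135 best=240, r--
l=1 r=15: min(20,11)*14=154 best=240, r--
l=1 r=14: min(20,8)*13=104 best=240, r--
l=1 r=13: min(20,1)*12=12 best=240, r--
l=1 r=12: min(20,11)*11=121 best=240, r--
l=1 r=11: min(20,19)*10=190 best=240, r--
l=1 r=10: min(20,11)*9=99 best=240, r--
l=1 r=9: min(20,12)*8=96 best=240, r--
l=1 r=8: min(20,12)*7=84 best=240, r--
l=1 r=7: min(20,5)*6=30 best=240, r--
l=1 r=6: min(20,14)*5=70 best=240, r--
l=1 r=5: min(20,17)*4=68 best=240, r--

l=1, r=4, best area=240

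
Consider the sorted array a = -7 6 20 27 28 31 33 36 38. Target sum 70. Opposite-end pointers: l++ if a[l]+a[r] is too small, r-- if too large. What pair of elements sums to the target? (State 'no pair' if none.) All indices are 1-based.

[1,9] -7+38=31 <70 → l++
[2,9] 6+38=44 <70 → l++
[3,9] 20+38=58 <70 → l++
[4,9] 27+38=65 <70 → l++
[5,9] 28+38=66 <70 → l++
[6,9] 31+38=69 <70 → l++
[7,9] 33+38=71 >70 → r--
[7,8] 33+36=69 <70 → l++

no pair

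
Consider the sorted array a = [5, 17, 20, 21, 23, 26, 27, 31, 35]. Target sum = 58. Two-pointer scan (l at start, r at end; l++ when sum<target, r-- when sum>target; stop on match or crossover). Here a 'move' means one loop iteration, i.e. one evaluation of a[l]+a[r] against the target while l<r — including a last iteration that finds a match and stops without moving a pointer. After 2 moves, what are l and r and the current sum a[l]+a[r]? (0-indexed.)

[0,8] 5+35=40 <58 → l++
[1,8] 17+35=52 <58 → l++

l=2, r=8, sum=55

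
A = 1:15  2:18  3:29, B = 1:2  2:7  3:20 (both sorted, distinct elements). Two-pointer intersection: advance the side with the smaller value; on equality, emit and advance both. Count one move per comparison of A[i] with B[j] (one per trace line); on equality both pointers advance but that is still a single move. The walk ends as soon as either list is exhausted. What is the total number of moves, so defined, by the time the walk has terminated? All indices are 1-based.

[i=1,j=1] 15>2 → j++
[i=1,j=2] 15>7 → j++
[i=1,j=3] 15<20 → i++
[i=2,j=3] 18<20 → i++
[i=3,j=3] 29>20 → j++

5 moves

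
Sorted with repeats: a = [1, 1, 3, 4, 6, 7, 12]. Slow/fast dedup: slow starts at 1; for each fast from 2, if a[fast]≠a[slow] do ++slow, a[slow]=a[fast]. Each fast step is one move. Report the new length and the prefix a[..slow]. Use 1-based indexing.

(s=1,f=2) a[fast]=1=a[slow] dup → fast++
(s=1,f=3) a[fast]=3≠a[slow]=1 write a[2]=3 → slow++,fast++
(s=2,f=4) a[fast]=4≠a[slow]=3 write a[3]=4 → slow++,fast++
(s=3,f=5) a[fast]=6≠a[slow]=4 write a[4]=6 → slow++,fast++
(s=4,f=6) a[fast]=7≠a[slow]=6 write a[5]=7 → slow++,fast++
(s=5,f=7) a[fast]=12≠a[slow]=7 write a[6]=12 → slow++,fast++

length 6; prefix = [1, 3, 4, 6, 7, 12]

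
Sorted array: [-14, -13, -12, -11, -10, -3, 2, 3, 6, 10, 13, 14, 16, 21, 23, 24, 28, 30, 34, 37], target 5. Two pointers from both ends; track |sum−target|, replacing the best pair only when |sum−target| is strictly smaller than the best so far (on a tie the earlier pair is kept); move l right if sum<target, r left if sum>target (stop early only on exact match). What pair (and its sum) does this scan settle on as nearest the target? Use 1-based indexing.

pair (-11, 16) with sum 5 (|Δ|=0)

[1,20] -14+37=23 d=18 * → r--
[1,19] -14+34=20 d=15 * → r--
[1,18] -14+30=16 d=11 * → r--
[1,17] -14+28=14 d=9 * → r--
[1,16] -14+24=10 d=5 * → r--
[1,15] -14+23=9 d=4 * → r--
[1,14] -14+21=7 d=2 * → r--
[1,13] -14+16=2 d=3 → l++
[2,13] -13+16=3 d=2 → l++
[3,13] -12+16=4 d=1 * → l++
[4,13] -11+16=5 d=0 * → stop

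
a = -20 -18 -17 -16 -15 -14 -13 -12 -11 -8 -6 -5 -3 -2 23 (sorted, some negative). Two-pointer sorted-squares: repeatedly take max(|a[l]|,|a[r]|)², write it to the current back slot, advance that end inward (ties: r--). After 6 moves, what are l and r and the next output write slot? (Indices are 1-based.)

[1,15] |-20|<=|23| out[15]=529 → r--
[1,14] |-20|>|-2| out[14]=400 → l++
[2,14] |-18|>|-2| out[13]=324 → l++
[3,14] |-17|>|-2| out[12]=289 → l++
[4,14] |-16|>|-2| out[11]=256 → l++
[5,14] |-15|>|-2| out[10]=225 → l++

l=6, r=14, next write slot=9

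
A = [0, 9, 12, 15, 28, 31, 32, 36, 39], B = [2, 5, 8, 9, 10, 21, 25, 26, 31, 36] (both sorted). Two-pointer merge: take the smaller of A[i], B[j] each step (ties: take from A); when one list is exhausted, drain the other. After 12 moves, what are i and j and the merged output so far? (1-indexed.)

i=5, j=9, merged so far=[0, 2, 5, 8, 9, 9, 10, 12, 15, 21, 25, 26]

i=1 j=1: A[i]=0<=B[j]=2 take 0, i++
i=2 j=1: A[i]=9>B[j]=2 take 2, j++
i=2 j=2: A[i]=9>B[j]=5 take 5, j++
i=2 j=3: A[i]=9>B[j]=8 take 8, j++
i=2 j=4: A[i]=9<=B[j]=9 take 9, i++
i=3 j=4: A[i]=12>B[j]=9 take 9, j++
i=3 j=5: A[i]=12>B[j]=10 take 10, j++
i=3 j=6: A[i]=12<=B[j]=21 take 12, i++
i=4 j=6: A[i]=15<=B[j]=21 take 15, i++
i=5 j=6: A[i]=28>B[j]=21 take 21, j++
i=5 j=7: A[i]=28>B[j]=25 take 25, j++
i=5 j=8: A[i]=28>B[j]=26 take 26, j++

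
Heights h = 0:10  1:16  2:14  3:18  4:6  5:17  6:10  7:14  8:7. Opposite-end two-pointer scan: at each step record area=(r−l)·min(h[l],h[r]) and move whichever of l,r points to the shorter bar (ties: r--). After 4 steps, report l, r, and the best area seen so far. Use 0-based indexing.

[0,8] min(10,7)*8=56 best=56 * → r--
[0,7] min(10,14)*7=70 best=70 * → l++
[1,7] min(16,14)*6=84 best=84 * → r--
[1,6] min(16,10)*5=50 best=84 → r--

l=1, r=5, best area=84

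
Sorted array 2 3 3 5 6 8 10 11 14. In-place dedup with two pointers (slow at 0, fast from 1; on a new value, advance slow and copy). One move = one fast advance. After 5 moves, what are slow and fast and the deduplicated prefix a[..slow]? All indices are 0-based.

slow=0 fast=1: a[fast]=3≠a[slow]=2 write a[1]=3, slow++,fast++
slow=1 fast=2: a[fast]=3=a[slow] dup, fast++
slow=1 fast=3: a[fast]=5≠a[slow]=3 write a[2]=5, slow++,fast++
slow=2 fast=4: a[fast]=6≠a[slow]=5 write a[3]=6, slow++,fast++
slow=3 fast=5: a[fast]=8≠a[slow]=6 write a[4]=8, slow++,fast++

slow=4, fast=6, prefix=[2, 3, 5, 6, 8]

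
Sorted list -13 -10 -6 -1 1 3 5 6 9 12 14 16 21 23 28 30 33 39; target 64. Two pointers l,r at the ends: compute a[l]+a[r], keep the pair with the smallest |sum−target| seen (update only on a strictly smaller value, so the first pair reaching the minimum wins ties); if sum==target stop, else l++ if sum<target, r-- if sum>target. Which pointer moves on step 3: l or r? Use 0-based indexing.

[0,17] -13+39=26 d=38 * → l++
[1,17] -10+39=29 d=35 * → l++
[2,17] -6+39=33 d=31 * → l++

l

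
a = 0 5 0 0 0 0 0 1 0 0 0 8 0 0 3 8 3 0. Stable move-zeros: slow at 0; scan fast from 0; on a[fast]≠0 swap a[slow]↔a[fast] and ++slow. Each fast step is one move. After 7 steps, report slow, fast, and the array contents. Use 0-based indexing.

slow=0 fast=0: a[fast]=0, fast++
slow=0 fast=1: a[fast]=5≠0 swap→a[0]=5, slow++,fast++
slow=1 fast=2: a[fast]=0, fast++
slow=1 fast=3: a[fast]=0, fast++
slow=1 fast=4: a[fast]=0, fast++
slow=1 fast=5: a[fast]=0, fast++
slow=1 fast=6: a[fast]=0, fast++

slow=1, fast=7, a=[5, 0, 0, 0, 0, 0, 0, 1, 0, 0, 0, 8, 0, 0, 3, 8, 3, 0]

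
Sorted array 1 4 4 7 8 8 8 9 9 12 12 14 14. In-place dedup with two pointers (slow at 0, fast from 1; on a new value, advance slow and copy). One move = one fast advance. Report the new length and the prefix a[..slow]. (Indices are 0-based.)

slow=0 fast=1: a[fast]=4≠a[slow]=1 write a[1]=4, slow++,fast++
slow=1 fast=2: a[fast]=4=a[slow] dup, fast++
slow=1 fast=3: a[fast]=7≠a[slow]=4 write a[2]=7, slow++,fast++
slow=2 fast=4: a[fast]=8≠a[slow]=7 write a[3]=8, slow++,fast++
slow=3 fast=5: a[fast]=8=a[slow] dup, fast++
slow=3 fast=6: a[fast]=8=a[slow] dup, fast++
slow=3 fast=7: a[fast]=9≠a[slow]=8 write a[4]=9, slow++,fast++
slow=4 fast=8: a[fast]=9=a[slow] dup, fast++
slow=4 fast=9: a[fast]=12≠a[slow]=9 write a[5]=12, slow++,fast++
slow=5 fast=10: a[fast]=12=a[slow] dup, fast++
slow=5 fast=11: a[fast]=14≠a[slow]=12 write a[6]=14, slow++,fast++
slow=6 fast=12: a[fast]=14=a[slow] dup, fast++

length 7; prefix = [1, 4, 7, 8, 9, 12, 14]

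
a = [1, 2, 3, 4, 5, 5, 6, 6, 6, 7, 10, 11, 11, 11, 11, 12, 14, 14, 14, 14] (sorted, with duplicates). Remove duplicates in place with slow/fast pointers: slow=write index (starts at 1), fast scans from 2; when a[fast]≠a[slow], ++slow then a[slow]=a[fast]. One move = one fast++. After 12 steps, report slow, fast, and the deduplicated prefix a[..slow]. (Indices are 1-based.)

(s=1,f=2) a[fast]=2≠a[slow]=1 write a[2]=2 → slow++,fast++
(s=2,f=3) a[fast]=3≠a[slow]=2 write a[3]=3 → slow++,fast++
(s=3,f=4) a[fast]=4≠a[slow]=3 write a[4]=4 → slow++,fast++
(s=4,f=5) a[fast]=5≠a[slow]=4 write a[5]=5 → slow++,fast++
(s=5,f=6) a[fast]=5=a[slow] dup → fast++
(s=5,f=7) a[fast]=6≠a[slow]=5 write a[6]=6 → slow++,fast++
(s=6,f=8) a[fast]=6=a[slow] dup → fast++
(s=6,f=9) a[fast]=6=a[slow] dup → fast++
(s=6,f=10) a[fast]=7≠a[slow]=6 write a[7]=7 → slow++,fast++
(s=7,f=11) a[fast]=10≠a[slow]=7 write a[8]=10 → slow++,fast++
(s=8,f=12) a[fast]=11≠a[slow]=10 write a[9]=11 → slow++,fast++
(s=9,f=13) a[fast]=11=a[slow] dup → fast++

slow=9, fast=14, prefix=[1, 2, 3, 4, 5, 6, 7, 10, 11]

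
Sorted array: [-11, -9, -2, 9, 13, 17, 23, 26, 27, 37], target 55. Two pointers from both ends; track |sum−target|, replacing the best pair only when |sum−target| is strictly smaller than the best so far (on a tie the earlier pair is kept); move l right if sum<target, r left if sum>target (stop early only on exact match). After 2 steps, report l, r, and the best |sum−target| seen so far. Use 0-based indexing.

l=2, r=9, best |Δ|=27

[0,9] -11+37=26 d=29 * → l++
[1,9] -9+37=28 d=27 * → l++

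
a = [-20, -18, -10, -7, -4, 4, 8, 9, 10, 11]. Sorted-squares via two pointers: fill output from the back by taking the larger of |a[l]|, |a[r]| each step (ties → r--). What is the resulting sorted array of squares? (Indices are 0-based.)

[0,9] |-20|>|11| out[9]=400 → l++
[1,9] |-18|>|11| out[8]=324 → l++
[2,9] |-10|<=|11| out[7]=121 → r--
[2,8] |-10|<=|10| out[6]=100 → r--
[2,7] |-10|>|9| out[5]=100 → l++
[3,7] |-7|<=|9| out[4]=81 → r--
[3,6] |-7|<=|8| out[3]=64 → r--
[3,5] |-7|>|4| out[2]=49 → l++
[4,5] |-4|<=|4| out[1]=16 → r--
[4,4] |-4|<=|-4| out[0]=16 → r--

[16, 16, 49, 64, 81, 100, 100, 121, 324, 400]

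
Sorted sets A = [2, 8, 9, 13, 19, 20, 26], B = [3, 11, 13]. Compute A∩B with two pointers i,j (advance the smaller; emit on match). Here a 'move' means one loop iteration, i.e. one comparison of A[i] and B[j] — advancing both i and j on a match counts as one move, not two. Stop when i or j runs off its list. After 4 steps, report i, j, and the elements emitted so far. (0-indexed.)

[i=0,j=0] 2<3 → i++
[i=1,j=0] 8>3 → j++
[i=1,j=1] 8<11 → i++
[i=2,j=1] 9<11 → i++

i=3, j=1, emitted=[]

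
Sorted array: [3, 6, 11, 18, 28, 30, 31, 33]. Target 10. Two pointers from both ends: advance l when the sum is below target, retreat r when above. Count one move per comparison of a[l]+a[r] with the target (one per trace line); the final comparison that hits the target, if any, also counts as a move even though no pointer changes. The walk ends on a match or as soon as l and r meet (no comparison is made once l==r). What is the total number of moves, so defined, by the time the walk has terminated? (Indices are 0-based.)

l=0 r=7: 3+33=36 >10, r--
l=0 r=6: 3+31=34 >10, r--
l=0 r=5: 3+30=33 >10, r--
l=0 r=4: 3+28=31 >10, r--
l=0 r=3: 3+18=21 >10, r--
l=0 r=2: 3+11=14 >10, r--
l=0 r=1: 3+6=9 <10, l++

7 moves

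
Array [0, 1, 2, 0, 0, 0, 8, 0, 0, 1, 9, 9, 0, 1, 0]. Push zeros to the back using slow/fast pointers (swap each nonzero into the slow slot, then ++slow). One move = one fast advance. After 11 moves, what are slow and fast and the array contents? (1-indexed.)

(s=1,f=1) a[fast]=0 → fast++
(s=1,f=2) a[fast]=1≠0 swap→a[1]=1 → slow++,fast++
(s=2,f=3) a[fast]=2≠0 swap→a[2]=2 → slow++,fast++
(s=3,f=4) a[fast]=0 → fast++
(s=3,f=5) a[fast]=0 → fast++
(s=3,f=6) a[fast]=0 → fast++
(s=3,f=7) a[fast]=8≠0 swap→a[3]=8 → slow++,fast++
(s=4,f=8) a[fast]=0 → fast++
(s=4,f=9) a[fast]=0 → fast++
(s=4,f=10) a[fast]=1≠0 swap→a[4]=1 → slow++,fast++
(s=5,f=11) a[fast]=9≠0 swap→a[5]=9 → slow++,fast++

slow=6, fast=12, a=[1, 2, 8, 1, 9, 0, 0, 0, 0, 0, 0, 9, 0, 1, 0]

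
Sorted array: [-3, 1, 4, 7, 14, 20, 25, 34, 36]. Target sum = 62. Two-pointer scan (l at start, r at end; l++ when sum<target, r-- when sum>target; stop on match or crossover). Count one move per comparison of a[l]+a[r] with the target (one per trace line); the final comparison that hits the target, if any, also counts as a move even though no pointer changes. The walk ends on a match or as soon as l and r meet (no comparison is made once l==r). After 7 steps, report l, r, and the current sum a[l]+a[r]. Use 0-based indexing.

[0,8] -3+36=33 <62 → l++
[1,8] 1+36=37 <62 → l++
[2,8] 4+36=40 <62 → l++
[3,8] 7+36=43 <62 → l++
[4,8] 14+36=50 <62 → l++
[5,8] 20+36=56 <62 → l++
[6,8] 25+36=61 <62 → l++

l=7, r=8, sum=70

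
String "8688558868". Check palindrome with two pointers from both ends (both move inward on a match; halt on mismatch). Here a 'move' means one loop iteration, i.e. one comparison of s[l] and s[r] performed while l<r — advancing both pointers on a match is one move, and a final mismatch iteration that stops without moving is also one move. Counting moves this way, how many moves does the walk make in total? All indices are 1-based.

l=1 r=10: '8'=='8', l++,r--
l=2 r=9: '6'=='6', l++,r--
l=3 r=8: '8'=='8', l++,r--
l=4 r=7: '8'=='8', l++,r--
l=5 r=6: '5'=='5', l++,r--

5 moves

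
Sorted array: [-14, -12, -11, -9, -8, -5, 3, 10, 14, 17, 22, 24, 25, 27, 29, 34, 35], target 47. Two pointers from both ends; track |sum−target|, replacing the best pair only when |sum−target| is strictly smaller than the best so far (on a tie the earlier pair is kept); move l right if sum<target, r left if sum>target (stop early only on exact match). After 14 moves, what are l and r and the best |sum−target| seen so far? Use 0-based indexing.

l=10, r=12, best |Δ|=1

[0,16] -14+35=21 d=26 * → l++
[1,16] -12+35=23 d=24 * → l++
[2,16] -11+35=24 d=23 * → l++
[3,16] -9+35=26 d=21 * → l++
[4,16] -8+35=27 d=20 * → l++
[5,16] -5+35=30 d=17 * → l++
[6,16] 3+35=38 d=9 * → l++
[7,16] 10+35=45 d=2 * → l++
[8,16] 14+35=49 d=2 → r--
[8,15] 14+34=48 d=1 * → r--
[8,14] 14+29=43 d=4 → l++
[9,14] 17+29=46 d=1 → l++
[10,14] 22+29=51 d=4 → r--
[10,13] 22+27=49 d=2 → r--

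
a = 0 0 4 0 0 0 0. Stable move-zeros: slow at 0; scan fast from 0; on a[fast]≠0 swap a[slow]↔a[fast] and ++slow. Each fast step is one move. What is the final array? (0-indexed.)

slow=0 fast=0: a[fast]=0, fast++
slow=0 fast=1: a[fast]=0, fast++
slow=0 fast=2: a[fast]=4≠0 swap→a[0]=4, slow++,fast++
slow=1 fast=3: a[fast]=0, fast++
slow=1 fast=4: a[fast]=0, fast++
slow=1 fast=5: a[fast]=0, fast++
slow=1 fast=6: a[fast]=0, fast++

[4, 0, 0, 0, 0, 0, 0]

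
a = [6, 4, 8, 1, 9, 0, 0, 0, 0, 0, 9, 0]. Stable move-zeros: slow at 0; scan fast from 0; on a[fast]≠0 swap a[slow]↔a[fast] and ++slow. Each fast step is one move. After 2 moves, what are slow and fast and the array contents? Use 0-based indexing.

slow=0 fast=0: a[fast]=6≠0 swap→a[0]=6, slow++,fast++
slow=1 fast=1: a[fast]=4≠0 swap→a[1]=4, slow++,fast++

slow=2, fast=2, a=[6, 4, 8, 1, 9, 0, 0, 0, 0, 0, 9, 0]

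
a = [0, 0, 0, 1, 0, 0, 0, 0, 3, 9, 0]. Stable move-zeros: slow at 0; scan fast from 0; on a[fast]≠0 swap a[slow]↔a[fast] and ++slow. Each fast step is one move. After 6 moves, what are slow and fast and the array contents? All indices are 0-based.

(s=0,f=0) a[fast]=0 → fast++
(s=0,f=1) a[fast]=0 → fast++
(s=0,f=2) a[fast]=0 → fast++
(s=0,f=3) a[fast]=1≠0 swap→a[0]=1 → slow++,fast++
(s=1,f=4) a[fast]=0 → fast++
(s=1,f=5) a[fast]=0 → fast++

slow=1, fast=6, a=[1, 0, 0, 0, 0, 0, 0, 0, 3, 9, 0]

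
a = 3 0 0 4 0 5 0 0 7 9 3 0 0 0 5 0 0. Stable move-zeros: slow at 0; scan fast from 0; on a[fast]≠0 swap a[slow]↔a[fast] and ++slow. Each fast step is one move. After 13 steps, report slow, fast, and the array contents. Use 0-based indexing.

slow=6, fast=13, a=[3, 4, 5, 7, 9, 3, 0, 0, 0, 0, 0, 0, 0, 0, 5, 0, 0]

(s=0,f=0) a[fast]=3≠0 swap→a[0]=3 → slow++,fast++
(s=1,f=1) a[fast]=0 → fast++
(s=1,f=2) a[fast]=0 → fast++
(s=1,f=3) a[fast]=4≠0 swap→a[1]=4 → slow++,fast++
(s=2,f=4) a[fast]=0 → fast++
(s=2,f=5) a[fast]=5≠0 swap→a[2]=5 → slow++,fast++
(s=3,f=6) a[fast]=0 → fast++
(s=3,f=7) a[fast]=0 → fast++
(s=3,f=8) a[fast]=7≠0 swap→a[3]=7 → slow++,fast++
(s=4,f=9) a[fast]=9≠0 swap→a[4]=9 → slow++,fast++
(s=5,f=10) a[fast]=3≠0 swap→a[5]=3 → slow++,fast++
(s=6,f=11) a[fast]=0 → fast++
(s=6,f=12) a[fast]=0 → fast++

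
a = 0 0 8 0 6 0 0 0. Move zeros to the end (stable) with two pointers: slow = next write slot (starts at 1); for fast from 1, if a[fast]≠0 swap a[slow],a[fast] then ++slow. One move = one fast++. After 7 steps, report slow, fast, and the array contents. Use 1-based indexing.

slow=3, fast=8, a=[8, 6, 0, 0, 0, 0, 0, 0]

(s=1,f=1) a[fast]=0 → fast++
(s=1,f=2) a[fast]=0 → fast++
(s=1,f=3) a[fast]=8≠0 swap→a[1]=8 → slow++,fast++
(s=2,f=4) a[fast]=0 → fast++
(s=2,f=5) a[fast]=6≠0 swap→a[2]=6 → slow++,fast++
(s=3,f=6) a[fast]=0 → fast++
(s=3,f=7) a[fast]=0 → fast++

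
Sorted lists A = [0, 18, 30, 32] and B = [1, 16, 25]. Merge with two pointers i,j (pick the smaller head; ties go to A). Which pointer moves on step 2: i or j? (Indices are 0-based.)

[i=0,j=0] A[i]=0<=B[j]=1 take 0 → i++
[i=1,j=0] A[i]=18>B[j]=1 take 1 → j++

j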